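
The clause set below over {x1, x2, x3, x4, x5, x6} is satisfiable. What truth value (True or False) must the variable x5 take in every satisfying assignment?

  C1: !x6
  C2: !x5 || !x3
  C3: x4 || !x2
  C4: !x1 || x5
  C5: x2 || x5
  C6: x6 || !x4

True

Suppose x5 = false.
(!x6) alone gives x6 = false.
(!x1) alone gives x1 = false.
(x2) alone gives x2 = true.
(x4) alone gives x4 = true.
That conflicts with the unit clause (!x4).
So every satisfying assignment has x5 = True.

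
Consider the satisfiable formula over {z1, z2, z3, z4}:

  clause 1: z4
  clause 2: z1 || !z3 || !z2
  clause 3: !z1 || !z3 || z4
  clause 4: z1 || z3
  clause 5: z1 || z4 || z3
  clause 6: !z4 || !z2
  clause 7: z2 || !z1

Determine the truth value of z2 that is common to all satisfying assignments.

Suppose z2 = true.
(z4) alone gives z4 = true.
But (!z4) is also a unit clause — contradiction.
So every satisfying assignment has z2 = False.

False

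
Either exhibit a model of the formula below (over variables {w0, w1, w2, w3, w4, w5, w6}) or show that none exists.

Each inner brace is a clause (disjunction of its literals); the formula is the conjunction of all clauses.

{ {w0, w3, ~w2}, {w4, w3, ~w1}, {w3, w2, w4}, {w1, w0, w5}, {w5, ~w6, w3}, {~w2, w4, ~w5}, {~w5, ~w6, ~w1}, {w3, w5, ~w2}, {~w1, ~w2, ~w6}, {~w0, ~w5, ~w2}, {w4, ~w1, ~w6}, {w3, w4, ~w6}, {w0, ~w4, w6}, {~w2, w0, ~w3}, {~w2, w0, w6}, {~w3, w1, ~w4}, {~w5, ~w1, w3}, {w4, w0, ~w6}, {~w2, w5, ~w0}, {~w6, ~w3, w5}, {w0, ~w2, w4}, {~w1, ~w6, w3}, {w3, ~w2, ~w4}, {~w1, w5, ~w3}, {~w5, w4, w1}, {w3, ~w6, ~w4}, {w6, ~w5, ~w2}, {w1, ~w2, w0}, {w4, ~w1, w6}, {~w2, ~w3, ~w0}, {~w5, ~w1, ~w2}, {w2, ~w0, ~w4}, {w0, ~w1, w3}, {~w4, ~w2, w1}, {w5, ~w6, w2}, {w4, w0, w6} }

Case w0 = 1:
Case w5 = 0:
Unit clause (~w2) forces w2 = 0.
Unit clause (~w4) forces w4 = 0.
Unit clause (w3) forces w3 = 1.
Unit clause (~w6) forces w6 = 0.
Unit clause (~w1) forces w1 = 0.
All clauses are satisfied.

w0=1,  w1=0,  w2=0,  w3=1,  w4=0,  w5=0,  w6=0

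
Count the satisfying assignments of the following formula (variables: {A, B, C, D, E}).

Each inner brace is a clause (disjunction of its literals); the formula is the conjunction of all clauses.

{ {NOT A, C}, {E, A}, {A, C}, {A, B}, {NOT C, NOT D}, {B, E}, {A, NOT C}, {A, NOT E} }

3

There are 2^5 = 32 truth assignments over (A, B, C, D, E).
Split on D. With D = true, the clauses containing D are satisfied and NOT D drops from the rest; 0 of the 2^4 = 16 assignments to the other variables satisfy what remains.
With D = false, by the same count on the reduced clause set, 3 assignments work.
Total: 0 + 3 = 3.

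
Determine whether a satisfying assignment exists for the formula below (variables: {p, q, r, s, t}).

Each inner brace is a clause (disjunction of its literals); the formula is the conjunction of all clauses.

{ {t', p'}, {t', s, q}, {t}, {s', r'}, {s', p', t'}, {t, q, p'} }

From the singleton clause (t), t = 1.
From the singleton clause (p'), p = 0.
Suppose s = 0.
From the singleton clause (q), q = 1.
All clauses hold; r can take either value.
A satisfying assignment: p: 0, q: 1, r: 0, s: 0, t: 1.

Yes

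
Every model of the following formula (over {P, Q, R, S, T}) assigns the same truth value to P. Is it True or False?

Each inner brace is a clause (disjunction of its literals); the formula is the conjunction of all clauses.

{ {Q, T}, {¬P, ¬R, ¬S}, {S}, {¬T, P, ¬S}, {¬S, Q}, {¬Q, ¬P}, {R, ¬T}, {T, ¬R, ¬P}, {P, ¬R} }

False

Suppose P = True.
The clause (S) is unit, so S = True.
The clause (¬R) is unit, so R = False.
The clause (Q) is unit, so Q = True.
That conflicts with the unit clause (¬Q).
So every satisfying assignment has P = False.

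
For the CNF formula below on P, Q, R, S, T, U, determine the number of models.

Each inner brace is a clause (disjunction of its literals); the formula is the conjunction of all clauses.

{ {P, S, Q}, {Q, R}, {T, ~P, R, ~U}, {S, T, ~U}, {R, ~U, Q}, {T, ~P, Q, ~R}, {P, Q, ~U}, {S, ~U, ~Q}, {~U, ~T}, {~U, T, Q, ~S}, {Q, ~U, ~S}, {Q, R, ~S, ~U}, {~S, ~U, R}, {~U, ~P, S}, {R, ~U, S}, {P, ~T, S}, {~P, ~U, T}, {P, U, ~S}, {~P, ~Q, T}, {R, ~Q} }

There are 2^6 = 64 truth assignments over (P, Q, R, S, T, U).
Split on T. With T = 1, the clauses containing T are satisfied and ~T drops from the rest; 4 of the 2^5 = 32 assignments to the other variables satisfy what remains.
With T = 0, by the same count on the reduced clause set, 2 assignments work.
Total: 4 + 2 = 6.

6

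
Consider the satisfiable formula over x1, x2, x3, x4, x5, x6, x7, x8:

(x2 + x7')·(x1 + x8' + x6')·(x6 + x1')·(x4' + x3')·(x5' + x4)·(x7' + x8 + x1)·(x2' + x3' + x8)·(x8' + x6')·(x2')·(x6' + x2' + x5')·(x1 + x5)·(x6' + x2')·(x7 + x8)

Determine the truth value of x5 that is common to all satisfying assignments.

True

Suppose x5 = 0.
Unit clause (x2') forces x2 = 0.
Unit clause (x7') forces x7 = 0.
Unit clause (x1) forces x1 = 1.
Unit clause (x6) forces x6 = 1.
Unit clause (x8') forces x8 = 0.
Now (x8) is unsatisfied and unit — conflict.
So every satisfying assignment has x5 = True.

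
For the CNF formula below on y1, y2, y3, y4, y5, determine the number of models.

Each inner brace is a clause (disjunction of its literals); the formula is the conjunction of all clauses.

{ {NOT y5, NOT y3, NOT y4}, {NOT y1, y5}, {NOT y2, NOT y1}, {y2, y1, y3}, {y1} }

There are 2^5 = 32 truth assignments over (y1, y2, y3, y4, y5).
Split on y2. With y2 = true, the clauses containing y2 are satisfied and NOT y2 drops from the rest; 0 of the 2^4 = 16 assignments to the other variables satisfy what remains.
With y2 = false, by the same count on the reduced clause set, 3 assignments work.
Total: 0 + 3 = 3.

3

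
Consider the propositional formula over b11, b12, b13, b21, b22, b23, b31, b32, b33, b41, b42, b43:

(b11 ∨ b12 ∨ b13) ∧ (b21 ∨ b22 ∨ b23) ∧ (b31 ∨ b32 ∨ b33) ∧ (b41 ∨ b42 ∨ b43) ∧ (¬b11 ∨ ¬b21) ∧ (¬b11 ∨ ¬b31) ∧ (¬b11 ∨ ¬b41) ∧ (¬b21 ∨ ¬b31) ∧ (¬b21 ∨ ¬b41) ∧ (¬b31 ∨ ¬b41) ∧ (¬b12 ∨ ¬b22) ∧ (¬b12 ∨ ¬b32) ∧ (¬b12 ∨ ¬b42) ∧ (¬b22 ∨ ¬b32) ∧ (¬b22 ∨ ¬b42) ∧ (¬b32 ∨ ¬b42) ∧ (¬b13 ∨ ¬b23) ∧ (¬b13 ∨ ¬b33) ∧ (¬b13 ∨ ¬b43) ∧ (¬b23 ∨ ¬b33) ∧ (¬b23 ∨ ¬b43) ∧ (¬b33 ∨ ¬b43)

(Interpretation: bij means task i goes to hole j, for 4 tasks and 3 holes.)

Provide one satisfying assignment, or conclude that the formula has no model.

Case b11 = False:
Case b12 = True:
From the singleton clause (¬b22), b22 = False.
From the singleton clause (¬b32), b32 = False.
From the singleton clause (¬b42), b42 = False.
Case b21 = True:
From the singleton clause (¬b31), b31 = False.
From the singleton clause (b33), b33 = True.
From the singleton clause (¬b41), b41 = False.
From the singleton clause (b43), b43 = True.
That conflicts with the unit clause (¬b43).
That branch fails; take b21 = False instead.
From the singleton clause (b23), b23 = True.
From the singleton clause (¬b13), b13 = False.
From the singleton clause (¬b33), b33 = False.
From the singleton clause (b31), b31 = True.
From the singleton clause (¬b41), b41 = False.
From the singleton clause (b43), b43 = True.
That conflicts with the unit clause (¬b43).
Neither b21 = True nor b21 = False works.
That branch fails; take b12 = False instead.
From the singleton clause (b13), b13 = True.
From the singleton clause (¬b23), b23 = False.
From the singleton clause (¬b33), b33 = False.
From the singleton clause (¬b43), b43 = False.
Case b21 = True:
From the singleton clause (¬b31), b31 = False.
From the singleton clause (b32), b32 = True.
From the singleton clause (¬b41), b41 = False.
From the singleton clause (b42), b42 = True.
That conflicts with the unit clause (¬b42).
That branch fails; take b21 = False instead.
From the singleton clause (b22), b22 = True.
From the singleton clause (¬b32), b32 = False.
From the singleton clause (b31), b31 = True.
From the singleton clause (¬b41), b41 = False.
From the singleton clause (b42), b42 = True.
That conflicts with the unit clause (¬b42).
Neither b21 = True nor b21 = False works.
Neither b12 = True nor b12 = False works.
That branch fails; take b11 = True instead.
From the singleton clause (¬b21), b21 = False.
From the singleton clause (¬b31), b31 = False.
From the singleton clause (¬b41), b41 = False.
Case b22 = True:
From the singleton clause (¬b12), b12 = False.
From the singleton clause (¬b32), b32 = False.
From the singleton clause (b33), b33 = True.
From the singleton clause (¬b42), b42 = False.
From the singleton clause (b43), b43 = True.
That conflicts with the unit clause (¬b43).
That branch fails; take b22 = False instead.
From the singleton clause (b23), b23 = True.
From the singleton clause (¬b13), b13 = False.
From the singleton clause (¬b33), b33 = False.
From the singleton clause (b32), b32 = True.
From the singleton clause (¬b12), b12 = False.
From the singleton clause (¬b42), b42 = False.
From the singleton clause (b43), b43 = True.
That conflicts with the unit clause (¬b43).
Neither b22 = True nor b22 = False works.
Neither b11 = True nor b11 = False works.

UNSATISFIABLE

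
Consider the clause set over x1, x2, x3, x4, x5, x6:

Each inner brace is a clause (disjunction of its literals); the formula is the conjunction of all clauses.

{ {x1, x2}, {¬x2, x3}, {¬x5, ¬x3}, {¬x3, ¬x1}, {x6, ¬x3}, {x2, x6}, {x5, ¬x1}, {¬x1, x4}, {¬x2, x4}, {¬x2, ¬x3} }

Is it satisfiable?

Branch on x1: set x1 = True.
From the singleton clause (¬x3), x3 = False.
From the singleton clause (¬x2), x2 = False.
From the singleton clause (x6), x6 = True.
From the singleton clause (x5), x5 = True.
From the singleton clause (x4), x4 = True.
All clauses are satisfied.
A satisfying assignment: x1 ↦ True,  x2 ↦ False,  x3 ↦ False,  x4 ↦ True,  x5 ↦ True,  x6 ↦ True.

Satisfiable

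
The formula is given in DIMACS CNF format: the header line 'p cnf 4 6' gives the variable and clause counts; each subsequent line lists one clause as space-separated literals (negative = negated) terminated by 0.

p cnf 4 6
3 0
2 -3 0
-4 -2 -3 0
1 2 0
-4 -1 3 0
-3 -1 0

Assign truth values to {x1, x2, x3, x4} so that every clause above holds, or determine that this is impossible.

(x3) alone gives x3 = True.
(x2) alone gives x2 = True.
(¬x4) alone gives x4 = False.
(¬x1) alone gives x1 = False.
This assignment satisfies each clause.

x1=False; x2=True; x3=True; x4=False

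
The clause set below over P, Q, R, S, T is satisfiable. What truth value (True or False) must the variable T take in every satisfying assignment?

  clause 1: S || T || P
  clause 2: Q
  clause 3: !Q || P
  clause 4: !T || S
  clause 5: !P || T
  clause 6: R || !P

True

Suppose T = false.
(Q) alone gives Q = true.
(P) alone gives P = true.
But (!P) is also a unit clause — contradiction.
So every satisfying assignment has T = True.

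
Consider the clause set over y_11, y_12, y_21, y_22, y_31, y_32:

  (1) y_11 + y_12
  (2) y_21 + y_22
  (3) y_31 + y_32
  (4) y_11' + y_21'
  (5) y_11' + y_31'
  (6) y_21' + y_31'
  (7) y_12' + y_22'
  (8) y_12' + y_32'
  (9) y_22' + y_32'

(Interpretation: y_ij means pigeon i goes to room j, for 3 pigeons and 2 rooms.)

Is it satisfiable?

Case y_11 = 1:
The clause (y_21') is unit, so y_21 = 0.
The clause (y_22) is unit, so y_22 = 1.
The clause (y_31') is unit, so y_31 = 0.
The clause (y_32) is unit, so y_32 = 1.
That conflicts with the unit clause (y_32').
Backtrack on y_11: now try y_11 = 0.
The clause (y_12) is unit, so y_12 = 1.
The clause (y_22') is unit, so y_22 = 0.
The clause (y_21) is unit, so y_21 = 1.
The clause (y_31') is unit, so y_31 = 0.
The clause (y_32) is unit, so y_32 = 1.
That conflicts with the unit clause (y_32').
Both values of y_11 lead to a conflict.
No assignment satisfies every clause.

No, unsatisfiable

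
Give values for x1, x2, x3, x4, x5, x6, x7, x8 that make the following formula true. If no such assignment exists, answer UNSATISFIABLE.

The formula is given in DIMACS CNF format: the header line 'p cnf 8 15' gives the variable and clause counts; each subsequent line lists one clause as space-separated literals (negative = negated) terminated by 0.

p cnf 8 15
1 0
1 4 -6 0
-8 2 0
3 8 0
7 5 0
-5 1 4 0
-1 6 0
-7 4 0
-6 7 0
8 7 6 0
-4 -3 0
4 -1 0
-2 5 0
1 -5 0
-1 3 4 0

x1=True,  x2=True,  x3=False,  x4=True,  x5=True,  x6=True,  x7=True,  x8=True

The clause (x1) is unit, so x1 = True.
The clause (x6) is unit, so x6 = True.
The clause (x7) is unit, so x7 = True.
The clause (x4) is unit, so x4 = True.
The clause (¬x3) is unit, so x3 = False.
The clause (x8) is unit, so x8 = True.
The clause (x2) is unit, so x2 = True.
The clause (x5) is unit, so x5 = True.
Every clause now holds.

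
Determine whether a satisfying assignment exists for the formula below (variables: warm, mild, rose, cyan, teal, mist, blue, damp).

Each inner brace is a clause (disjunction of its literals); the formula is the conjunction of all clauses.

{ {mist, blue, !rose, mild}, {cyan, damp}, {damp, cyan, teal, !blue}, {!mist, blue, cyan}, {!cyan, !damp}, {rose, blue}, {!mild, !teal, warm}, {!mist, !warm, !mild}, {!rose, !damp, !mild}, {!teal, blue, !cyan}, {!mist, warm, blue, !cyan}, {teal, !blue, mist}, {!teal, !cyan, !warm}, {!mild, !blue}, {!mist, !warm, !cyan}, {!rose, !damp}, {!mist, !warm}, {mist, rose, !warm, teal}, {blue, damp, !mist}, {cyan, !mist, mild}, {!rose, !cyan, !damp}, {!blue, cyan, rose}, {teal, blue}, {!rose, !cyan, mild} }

Satisfiable

Branch on cyan: set cyan = true.
The clause (!damp) is unit, so damp = false.
Branch on rose: set rose = false.
The clause (blue) is unit, so blue = true.
The clause (!mild) is unit, so mild = false.
Branch on teal: set teal = true.
The clause (!warm) is unit, so warm = false.
No clause remains; mist is free.
A satisfying assignment: warm ↦ false; mild ↦ false; rose ↦ false; cyan ↦ true; teal ↦ true; mist ↦ false; blue ↦ true; damp ↦ false.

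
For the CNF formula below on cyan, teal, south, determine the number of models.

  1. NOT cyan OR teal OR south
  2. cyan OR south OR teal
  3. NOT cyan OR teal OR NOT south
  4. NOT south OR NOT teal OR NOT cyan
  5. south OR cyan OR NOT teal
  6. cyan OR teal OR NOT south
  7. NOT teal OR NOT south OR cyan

1

There are 2^3 = 8 truth assignments over (cyan, teal, south).
Split on teal. With teal = true, the clauses containing teal are satisfied and NOT teal drops from the rest; 1 of the 2^2 = 4 assignments to the other variables satisfy what remains.
With teal = false, by the same count on the reduced clause set, 0 assignments work.
Total: 1 + 0 = 1.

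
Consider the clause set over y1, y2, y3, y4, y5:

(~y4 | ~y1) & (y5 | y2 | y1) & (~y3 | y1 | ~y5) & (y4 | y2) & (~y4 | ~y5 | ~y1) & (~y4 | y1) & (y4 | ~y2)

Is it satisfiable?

No, unsatisfiable

Suppose y4 = 0.
The clause (y2) is unit, so y2 = 1.
That conflicts with the unit clause (~y2).
That branch fails; take y4 = 1 instead.
The clause (~y1) is unit, so y1 = 0.
That conflicts with the unit clause (y1).
Both values of y4 lead to a conflict.
No assignment satisfies every clause.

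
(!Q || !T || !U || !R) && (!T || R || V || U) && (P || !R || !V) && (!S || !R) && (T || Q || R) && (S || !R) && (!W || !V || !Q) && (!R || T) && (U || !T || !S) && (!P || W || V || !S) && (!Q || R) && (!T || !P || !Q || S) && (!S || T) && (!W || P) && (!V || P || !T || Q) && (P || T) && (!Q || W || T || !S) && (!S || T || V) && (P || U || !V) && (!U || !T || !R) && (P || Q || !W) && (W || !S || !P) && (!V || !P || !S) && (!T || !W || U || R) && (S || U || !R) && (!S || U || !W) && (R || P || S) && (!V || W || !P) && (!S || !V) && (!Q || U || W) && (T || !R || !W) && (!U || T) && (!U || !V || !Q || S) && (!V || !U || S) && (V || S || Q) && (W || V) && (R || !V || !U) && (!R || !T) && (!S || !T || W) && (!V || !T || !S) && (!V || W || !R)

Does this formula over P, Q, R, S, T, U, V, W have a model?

Branch on S: set S = true.
Unit clause (!R) forces R = false.
Unit clause (!Q) forces Q = false.
Unit clause (T) forces T = true.
Unit clause (U) forces U = true.
Unit clause (!V) forces V = false.
Unit clause (W) forces W = true.
Unit clause (P) forces P = true.
All clauses are satisfied.
A satisfying assignment: P ↦ true,  Q ↦ false,  R ↦ false,  S ↦ true,  T ↦ true,  U ↦ true,  V ↦ false,  W ↦ true.

Yes, satisfiable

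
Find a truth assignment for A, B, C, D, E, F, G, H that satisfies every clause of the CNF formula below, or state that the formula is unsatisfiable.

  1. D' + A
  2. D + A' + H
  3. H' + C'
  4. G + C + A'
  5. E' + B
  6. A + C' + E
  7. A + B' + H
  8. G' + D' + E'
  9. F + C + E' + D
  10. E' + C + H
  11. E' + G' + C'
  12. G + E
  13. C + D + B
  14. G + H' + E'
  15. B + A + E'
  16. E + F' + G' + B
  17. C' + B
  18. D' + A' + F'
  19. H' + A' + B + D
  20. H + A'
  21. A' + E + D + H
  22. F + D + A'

Branch on D: set D = 0.
Branch on A: set A = 0.
Branch on H: set H = 1.
Unit clause (C') forces C = 0.
Unit clause (B) forces B = 1.
Branch on F: set F = 0.
Unit clause (E') forces E = 0.
Unit clause (G) forces G = 1.
All clauses are satisfied.

A ↦ 0, B ↦ 1, C ↦ 0, D ↦ 0, E ↦ 0, F ↦ 0, G ↦ 1, H ↦ 1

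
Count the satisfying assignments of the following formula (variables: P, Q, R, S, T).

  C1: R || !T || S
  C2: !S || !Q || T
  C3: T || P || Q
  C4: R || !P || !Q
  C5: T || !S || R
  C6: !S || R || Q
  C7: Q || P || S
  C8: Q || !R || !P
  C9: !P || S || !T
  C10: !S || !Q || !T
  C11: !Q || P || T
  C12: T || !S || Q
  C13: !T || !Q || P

3

There are 2^5 = 32 truth assignments over (P, Q, R, S, T).
Split on P. With P = true, the clauses containing P are satisfied and !P drops from the rest; 2 of the 2^4 = 16 assignments to the other variables satisfy what remains.
With P = false, by the same count on the reduced clause set, 1 assignment works.
(One model: P=F, Q=F, R=T, S=T, T=T.)
Total: 2 + 1 = 3.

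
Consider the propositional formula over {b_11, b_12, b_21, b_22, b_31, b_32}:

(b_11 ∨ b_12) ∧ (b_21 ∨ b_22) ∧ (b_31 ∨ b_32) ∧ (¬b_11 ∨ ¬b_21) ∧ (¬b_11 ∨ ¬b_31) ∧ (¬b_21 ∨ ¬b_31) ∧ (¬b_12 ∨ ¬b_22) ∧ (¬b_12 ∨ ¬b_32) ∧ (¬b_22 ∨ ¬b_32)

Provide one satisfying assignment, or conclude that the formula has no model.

Branch on b_11: set b_11 = True.
From the singleton clause (¬b_21), b_21 = False.
From the singleton clause (b_22), b_22 = True.
From the singleton clause (¬b_31), b_31 = False.
From the singleton clause (b_32), b_32 = True.
Now (¬b_32) is unsatisfied and unit — conflict.
That branch fails; take b_11 = False instead.
From the singleton clause (b_12), b_12 = True.
From the singleton clause (¬b_22), b_22 = False.
From the singleton clause (b_21), b_21 = True.
From the singleton clause (¬b_31), b_31 = False.
From the singleton clause (b_32), b_32 = True.
Now (¬b_32) is unsatisfied and unit — conflict.
Both values of b_11 lead to a conflict.

UNSATISFIABLE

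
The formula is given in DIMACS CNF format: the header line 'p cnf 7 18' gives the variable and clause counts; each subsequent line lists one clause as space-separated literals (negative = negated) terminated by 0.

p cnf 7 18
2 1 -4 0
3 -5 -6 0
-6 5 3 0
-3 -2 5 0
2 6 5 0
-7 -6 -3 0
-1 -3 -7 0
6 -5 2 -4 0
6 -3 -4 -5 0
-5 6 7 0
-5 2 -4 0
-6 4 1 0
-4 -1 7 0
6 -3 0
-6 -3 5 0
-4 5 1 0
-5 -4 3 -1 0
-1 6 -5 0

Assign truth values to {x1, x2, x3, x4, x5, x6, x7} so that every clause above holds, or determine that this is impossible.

Case x6 = False:
Unit clause (¬x3) forces x3 = False.
Case x2 = True:
Case x5 = True:
Unit clause (x7) forces x7 = True.
Unit clause (¬x1) forces x1 = False.
Every clause is now satisfied; x4 is unconstrained.

x1: False; x2: True; x3: False; x4: True; x5: True; x6: False; x7: True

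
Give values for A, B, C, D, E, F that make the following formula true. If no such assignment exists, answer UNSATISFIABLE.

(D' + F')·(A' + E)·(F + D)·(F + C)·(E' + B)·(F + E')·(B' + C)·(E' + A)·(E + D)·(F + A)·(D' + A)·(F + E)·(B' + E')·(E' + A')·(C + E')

Suppose D = 0.
The clause (F) is unit, so F = 1.
The clause (E) is unit, so E = 1.
The clause (B) is unit, so B = 1.
Now (B') is unsatisfied and unit — conflict.
So D must be the other value — set D = 1.
The clause (F') is unit, so F = 0.
The clause (C) is unit, so C = 1.
The clause (E') is unit, so E = 0.
Now (E) is unsatisfied and unit — conflict.
Either choice for D ends in contradiction.

UNSATISFIABLE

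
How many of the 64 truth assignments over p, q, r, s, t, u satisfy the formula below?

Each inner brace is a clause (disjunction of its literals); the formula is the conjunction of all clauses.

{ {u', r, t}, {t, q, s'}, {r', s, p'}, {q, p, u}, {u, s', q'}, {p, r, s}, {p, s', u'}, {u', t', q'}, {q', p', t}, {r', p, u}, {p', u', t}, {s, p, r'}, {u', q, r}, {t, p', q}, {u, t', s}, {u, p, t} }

There are 2^6 = 64 truth assignments over (p, q, r, s, t, u).
Split on t. With t = 1, the clauses containing t are satisfied and t' drops from the rest; 3 of the 2^5 = 32 assignments to the other variables satisfy what remains.
With t = 0, by the same count on the reduced clause set, 0 assignments work.
Total: 3 + 0 = 3.

3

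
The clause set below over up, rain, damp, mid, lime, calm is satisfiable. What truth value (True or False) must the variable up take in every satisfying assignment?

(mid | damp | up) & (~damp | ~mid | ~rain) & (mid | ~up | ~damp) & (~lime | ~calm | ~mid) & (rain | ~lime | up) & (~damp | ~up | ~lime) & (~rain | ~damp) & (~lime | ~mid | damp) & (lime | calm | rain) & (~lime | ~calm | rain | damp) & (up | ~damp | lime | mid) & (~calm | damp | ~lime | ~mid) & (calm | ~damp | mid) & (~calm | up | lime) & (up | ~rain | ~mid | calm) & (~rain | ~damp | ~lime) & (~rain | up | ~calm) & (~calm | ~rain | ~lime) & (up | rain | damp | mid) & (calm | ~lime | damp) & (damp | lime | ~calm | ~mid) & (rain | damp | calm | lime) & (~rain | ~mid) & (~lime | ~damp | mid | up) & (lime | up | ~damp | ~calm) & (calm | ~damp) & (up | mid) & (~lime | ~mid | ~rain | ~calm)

Suppose up = 0.
From the singleton clause (mid), mid = 1.
From the singleton clause (~rain), rain = 0.
From the singleton clause (~lime), lime = 0.
From the singleton clause (calm), calm = 1.
But (~calm) is also a unit clause — contradiction.
So every satisfying assignment has up = True.

True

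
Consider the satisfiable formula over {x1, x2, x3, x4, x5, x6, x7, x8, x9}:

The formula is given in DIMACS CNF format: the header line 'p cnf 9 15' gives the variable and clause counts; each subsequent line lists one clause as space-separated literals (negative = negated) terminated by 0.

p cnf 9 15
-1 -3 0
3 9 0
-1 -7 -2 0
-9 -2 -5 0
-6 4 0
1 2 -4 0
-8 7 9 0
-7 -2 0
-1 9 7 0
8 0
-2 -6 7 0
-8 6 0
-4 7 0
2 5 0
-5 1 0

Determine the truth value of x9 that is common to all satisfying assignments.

Suppose x9 = False.
The clause (x3) is unit, so x3 = True.
The clause (¬x1) is unit, so x1 = False.
The clause (x8) is unit, so x8 = True.
The clause (x7) is unit, so x7 = True.
The clause (¬x2) is unit, so x2 = False.
The clause (¬x4) is unit, so x4 = False.
The clause (¬x6) is unit, so x6 = False.
But (x6) is also a unit clause — contradiction.
So every satisfying assignment has x9 = True.

True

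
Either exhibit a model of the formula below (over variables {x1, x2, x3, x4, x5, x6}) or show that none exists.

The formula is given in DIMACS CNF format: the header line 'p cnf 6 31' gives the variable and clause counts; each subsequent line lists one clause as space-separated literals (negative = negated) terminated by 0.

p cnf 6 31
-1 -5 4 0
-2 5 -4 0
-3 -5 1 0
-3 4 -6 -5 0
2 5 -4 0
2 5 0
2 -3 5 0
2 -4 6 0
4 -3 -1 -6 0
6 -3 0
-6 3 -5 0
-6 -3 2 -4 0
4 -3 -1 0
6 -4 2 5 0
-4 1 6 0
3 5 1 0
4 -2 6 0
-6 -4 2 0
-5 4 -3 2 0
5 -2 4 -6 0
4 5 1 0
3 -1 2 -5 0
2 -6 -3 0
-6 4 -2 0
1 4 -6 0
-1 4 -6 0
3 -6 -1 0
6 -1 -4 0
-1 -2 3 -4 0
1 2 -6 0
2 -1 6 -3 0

Branch on x2: set x2 = True.
Branch on x5: set x5 = True.
Branch on x1: set x1 = True.
From the singleton clause (x4), x4 = True.
From the singleton clause (x6), x6 = True.
From the singleton clause (x3), x3 = True.
This assignment satisfies each clause.

x1: True, x2: True, x3: True, x4: True, x5: True, x6: True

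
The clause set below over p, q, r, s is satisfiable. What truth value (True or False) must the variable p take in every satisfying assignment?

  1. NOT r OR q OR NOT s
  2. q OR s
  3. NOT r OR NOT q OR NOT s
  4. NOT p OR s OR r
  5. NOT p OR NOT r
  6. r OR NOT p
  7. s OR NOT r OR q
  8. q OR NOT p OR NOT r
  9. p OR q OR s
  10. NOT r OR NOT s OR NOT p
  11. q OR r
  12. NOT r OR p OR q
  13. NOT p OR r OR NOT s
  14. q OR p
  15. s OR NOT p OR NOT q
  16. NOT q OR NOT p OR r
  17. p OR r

Suppose p = true.
Unit clause (NOT r) forces r = false.
Now (r) is unsatisfied and unit — conflict.
So every satisfying assignment has p = False.

False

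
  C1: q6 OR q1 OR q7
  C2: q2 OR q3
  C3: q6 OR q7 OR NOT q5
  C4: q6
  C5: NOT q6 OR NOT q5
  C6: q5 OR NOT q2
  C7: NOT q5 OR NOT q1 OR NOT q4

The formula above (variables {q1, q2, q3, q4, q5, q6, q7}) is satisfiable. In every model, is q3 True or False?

True

Suppose q3 = false.
Unit clause (q2) forces q2 = true.
Unit clause (q6) forces q6 = true.
Unit clause (NOT q5) forces q5 = false.
Now (q5) is unsatisfied and unit — conflict.
So every satisfying assignment has q3 = True.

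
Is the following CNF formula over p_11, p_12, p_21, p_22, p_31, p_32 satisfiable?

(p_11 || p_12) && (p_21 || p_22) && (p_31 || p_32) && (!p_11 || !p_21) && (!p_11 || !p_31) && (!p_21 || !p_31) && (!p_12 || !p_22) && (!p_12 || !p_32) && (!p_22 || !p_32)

Try p_11 = true.
Unit clause (!p_21) forces p_21 = false.
Unit clause (p_22) forces p_22 = true.
Unit clause (!p_31) forces p_31 = false.
Unit clause (p_32) forces p_32 = true.
Now (!p_32) is unsatisfied and unit — conflict.
So p_11 must be the other value — set p_11 = false.
Unit clause (p_12) forces p_12 = true.
Unit clause (!p_22) forces p_22 = false.
Unit clause (p_21) forces p_21 = true.
Unit clause (!p_31) forces p_31 = false.
Unit clause (p_32) forces p_32 = true.
Now (!p_32) is unsatisfied and unit — conflict.
Neither p_11 = true nor p_11 = false works.
No assignment satisfies every clause.

Unsatisfiable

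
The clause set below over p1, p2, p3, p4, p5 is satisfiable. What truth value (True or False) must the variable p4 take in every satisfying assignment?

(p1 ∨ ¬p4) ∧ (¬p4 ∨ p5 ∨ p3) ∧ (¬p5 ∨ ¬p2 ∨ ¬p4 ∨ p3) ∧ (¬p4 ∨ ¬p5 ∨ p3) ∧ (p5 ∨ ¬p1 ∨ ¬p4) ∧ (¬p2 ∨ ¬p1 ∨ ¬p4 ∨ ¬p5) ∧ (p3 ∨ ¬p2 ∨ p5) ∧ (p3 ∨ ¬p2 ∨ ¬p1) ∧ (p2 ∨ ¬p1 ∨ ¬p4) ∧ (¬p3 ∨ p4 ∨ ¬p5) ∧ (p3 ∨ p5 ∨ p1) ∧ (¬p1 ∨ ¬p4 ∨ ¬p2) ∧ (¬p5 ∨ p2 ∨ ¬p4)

Suppose p4 = True.
Unit clause (p1) forces p1 = True.
Unit clause (p5) forces p5 = True.
Unit clause (p3) forces p3 = True.
Unit clause (¬p2) forces p2 = False.
That conflicts with the unit clause (p2).
So every satisfying assignment has p4 = False.

False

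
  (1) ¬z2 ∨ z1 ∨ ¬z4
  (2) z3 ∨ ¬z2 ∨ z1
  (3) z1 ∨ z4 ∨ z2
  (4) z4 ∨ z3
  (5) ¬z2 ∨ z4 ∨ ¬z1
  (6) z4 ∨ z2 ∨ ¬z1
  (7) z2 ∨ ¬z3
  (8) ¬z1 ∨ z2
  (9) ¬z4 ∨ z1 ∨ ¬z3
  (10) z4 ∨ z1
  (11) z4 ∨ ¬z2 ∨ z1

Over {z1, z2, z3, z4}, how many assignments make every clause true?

There are 2^4 = 16 truth assignments over (z1, z2, z3, z4).
Check each against the 11 clauses (columns in the order z1, z2, z3, z4):
  F F F F  ✗ fails (z1 ∨ z4 ∨ z2)
  F F F T  ✓ satisfies all
  F F T F  ✗ fails (z1 ∨ z4 ∨ z2)
  F F T T  ✗ fails (z2 ∨ ¬z3)
  F T F F  ✗ fails (z3 ∨ ¬z2 ∨ z1)
  F T F T  ✗ fails (¬z2 ∨ z1 ∨ ¬z4)
  F T T F  ✗ fails (z4 ∨ z1)
  F T T T  ✗ fails (¬z2 ∨ z1 ∨ ¬z4)
  T F F F  ✗ fails (z4 ∨ z3)
  T F F T  ✗ fails (¬z1 ∨ z2)
  T F T F  ✗ fails (z4 ∨ z2 ∨ ¬z1)
  T F T T  ✗ fails (z2 ∨ ¬z3)
  T T F F  ✗ fails (z4 ∨ z3)
  T T F T  ✓ satisfies all
  T T T F  ✗ fails (¬z2 ∨ z4 ∨ ¬z1)
  T T T T  ✓ satisfies all
3 of the 16 rows are models.

3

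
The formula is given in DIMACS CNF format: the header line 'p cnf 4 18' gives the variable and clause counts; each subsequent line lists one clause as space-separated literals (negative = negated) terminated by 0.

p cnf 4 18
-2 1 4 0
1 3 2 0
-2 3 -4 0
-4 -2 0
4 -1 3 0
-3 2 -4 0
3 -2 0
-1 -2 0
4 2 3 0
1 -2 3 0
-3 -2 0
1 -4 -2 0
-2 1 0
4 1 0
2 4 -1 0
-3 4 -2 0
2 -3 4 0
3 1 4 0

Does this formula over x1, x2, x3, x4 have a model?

Suppose x4 = True.
The clause (¬x2) is unit, so x2 = False.
The clause (¬x3) is unit, so x3 = False.
The clause (x1) is unit, so x1 = True.
All clauses are satisfied.
A satisfying assignment: x1: True; x2: False; x3: False; x4: True.

Yes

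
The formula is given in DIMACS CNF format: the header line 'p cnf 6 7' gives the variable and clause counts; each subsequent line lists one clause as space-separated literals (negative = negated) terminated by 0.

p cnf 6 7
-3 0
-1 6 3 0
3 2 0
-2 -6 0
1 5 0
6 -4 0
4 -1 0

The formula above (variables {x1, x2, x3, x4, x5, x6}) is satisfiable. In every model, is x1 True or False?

False

Suppose x1 = True.
(¬x3) alone gives x3 = False.
(x6) alone gives x6 = True.
(x2) alone gives x2 = True.
That conflicts with the unit clause (¬x2).
So every satisfying assignment has x1 = False.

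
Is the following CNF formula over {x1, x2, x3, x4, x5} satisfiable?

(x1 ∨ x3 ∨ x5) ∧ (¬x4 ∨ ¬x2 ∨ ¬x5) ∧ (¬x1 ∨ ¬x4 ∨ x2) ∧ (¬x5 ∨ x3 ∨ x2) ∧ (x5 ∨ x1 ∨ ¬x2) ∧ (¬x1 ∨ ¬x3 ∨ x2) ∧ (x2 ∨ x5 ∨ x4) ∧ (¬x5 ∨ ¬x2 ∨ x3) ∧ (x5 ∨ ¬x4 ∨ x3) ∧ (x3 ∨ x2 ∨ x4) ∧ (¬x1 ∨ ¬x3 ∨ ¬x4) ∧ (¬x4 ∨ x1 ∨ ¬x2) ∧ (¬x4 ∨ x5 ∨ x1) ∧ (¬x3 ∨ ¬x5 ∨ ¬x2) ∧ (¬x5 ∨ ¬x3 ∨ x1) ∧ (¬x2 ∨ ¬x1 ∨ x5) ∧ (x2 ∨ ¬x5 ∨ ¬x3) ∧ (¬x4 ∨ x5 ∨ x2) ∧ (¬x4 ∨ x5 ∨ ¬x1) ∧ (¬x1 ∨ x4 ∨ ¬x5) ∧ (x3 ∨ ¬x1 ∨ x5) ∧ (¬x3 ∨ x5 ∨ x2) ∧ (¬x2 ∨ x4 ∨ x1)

No, unsatisfiable

Case x1 = True:
Case x4 = False:
Unit clause (¬x5) forces x5 = False.
Unit clause (x2) forces x2 = True.
Now (¬x2) is unsatisfied and unit — conflict.
So x4 must be the other value — set x4 = True.
Unit clause (x2) forces x2 = True.
Unit clause (¬x5) forces x5 = False.
Now (x5) is unsatisfied and unit — conflict.
Neither x4 = True nor x4 = False works.
So x1 must be the other value — set x1 = False.
Case x3 = True:
Unit clause (¬x5) forces x5 = False.
Unit clause (¬x2) forces x2 = False.
Now (x2) is unsatisfied and unit — conflict.
So x3 must be the other value — set x3 = False.
Unit clause (x5) forces x5 = True.
Unit clause (x2) forces x2 = True.
Now (¬x2) is unsatisfied and unit — conflict.
Neither x3 = True nor x3 = False works.
Neither x1 = True nor x1 = False works.
No assignment satisfies every clause.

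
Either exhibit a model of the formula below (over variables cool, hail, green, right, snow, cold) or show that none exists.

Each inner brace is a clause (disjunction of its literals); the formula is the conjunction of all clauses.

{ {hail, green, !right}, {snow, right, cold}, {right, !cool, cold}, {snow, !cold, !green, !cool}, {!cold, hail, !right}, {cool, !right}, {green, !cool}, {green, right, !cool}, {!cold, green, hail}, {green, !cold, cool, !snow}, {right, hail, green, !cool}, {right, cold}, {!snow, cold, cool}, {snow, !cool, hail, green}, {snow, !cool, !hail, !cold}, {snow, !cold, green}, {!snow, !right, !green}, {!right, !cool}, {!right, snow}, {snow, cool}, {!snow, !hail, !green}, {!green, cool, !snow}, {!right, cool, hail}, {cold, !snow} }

cool ↦ true,  hail ↦ false,  green ↦ true,  right ↦ false,  snow ↦ true,  cold ↦ true

Case cool = true:
(green) alone gives green = true.
(!right) alone gives right = false.
(cold) alone gives cold = true.
(snow) alone gives snow = true.
(!hail) alone gives hail = false.
This assignment satisfies each clause.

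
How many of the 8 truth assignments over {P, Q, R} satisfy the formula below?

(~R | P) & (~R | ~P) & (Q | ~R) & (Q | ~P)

There are 2^3 = 8 truth assignments over (P, Q, R).
Split on R. With R = 1, the clauses containing R are satisfied and ~R drops from the rest; 0 of the 2^2 = 4 assignments to the other variables satisfy what remains.
With R = 0, by the same count on the reduced clause set, 3 assignments work.
Total: 0 + 3 = 3.

3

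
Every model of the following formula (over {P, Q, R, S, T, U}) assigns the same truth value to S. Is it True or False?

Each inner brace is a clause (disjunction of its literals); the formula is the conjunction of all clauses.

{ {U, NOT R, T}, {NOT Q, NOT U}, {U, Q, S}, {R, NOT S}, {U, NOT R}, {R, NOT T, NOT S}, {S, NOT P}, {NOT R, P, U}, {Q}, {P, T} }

False

Suppose S = true.
Unit clause (R) forces R = true.
Unit clause (U) forces U = true.
Unit clause (NOT Q) forces Q = false.
But (Q) is also a unit clause — contradiction.
So every satisfying assignment has S = False.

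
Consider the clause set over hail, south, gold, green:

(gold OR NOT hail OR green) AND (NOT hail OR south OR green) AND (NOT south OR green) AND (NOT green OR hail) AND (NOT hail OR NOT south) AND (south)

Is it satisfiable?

No, unsatisfiable

The clause (south) is unit, so south = true.
The clause (green) is unit, so green = true.
The clause (hail) is unit, so hail = true.
That conflicts with the unit clause (NOT hail).
No assignment satisfies every clause.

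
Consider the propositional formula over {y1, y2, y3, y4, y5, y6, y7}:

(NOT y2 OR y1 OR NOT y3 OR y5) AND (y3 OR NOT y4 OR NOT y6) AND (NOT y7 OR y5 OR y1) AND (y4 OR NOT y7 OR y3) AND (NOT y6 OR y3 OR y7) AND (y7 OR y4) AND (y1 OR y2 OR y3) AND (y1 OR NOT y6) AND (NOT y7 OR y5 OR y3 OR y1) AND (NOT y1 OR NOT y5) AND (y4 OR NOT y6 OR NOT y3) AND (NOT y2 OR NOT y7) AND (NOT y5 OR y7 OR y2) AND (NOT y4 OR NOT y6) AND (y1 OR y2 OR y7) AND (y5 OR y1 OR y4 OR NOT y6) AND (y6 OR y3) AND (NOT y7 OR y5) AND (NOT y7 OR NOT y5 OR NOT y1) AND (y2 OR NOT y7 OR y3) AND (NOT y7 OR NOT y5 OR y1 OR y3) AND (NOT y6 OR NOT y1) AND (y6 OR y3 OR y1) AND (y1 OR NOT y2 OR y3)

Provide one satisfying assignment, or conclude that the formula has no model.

y1: false; y2: false; y3: true; y4: true; y5: true; y6: false; y7: true

Suppose y7 = true.
Unit clause (NOT y2) forces y2 = false.
Unit clause (y5) forces y5 = true.
Unit clause (NOT y1) forces y1 = false.
Unit clause (y3) forces y3 = true.
Unit clause (NOT y6) forces y6 = false.
No clause remains; y4 is free.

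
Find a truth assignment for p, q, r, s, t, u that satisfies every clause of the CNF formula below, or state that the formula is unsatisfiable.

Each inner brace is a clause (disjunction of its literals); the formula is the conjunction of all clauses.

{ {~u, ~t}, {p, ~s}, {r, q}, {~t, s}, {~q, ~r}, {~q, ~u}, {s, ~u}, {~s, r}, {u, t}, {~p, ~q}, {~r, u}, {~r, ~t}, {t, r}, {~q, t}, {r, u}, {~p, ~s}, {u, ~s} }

Try u = 0.
The clause (t) is unit, so t = 1.
The clause (s) is unit, so s = 1.
But (~s) is also a unit clause — contradiction.
That branch fails; take u = 1 instead.
The clause (~t) is unit, so t = 0.
The clause (~q) is unit, so q = 0.
The clause (r) is unit, so r = 1.
The clause (s) is unit, so s = 1.
The clause (p) is unit, so p = 1.
But (~p) is also a unit clause — contradiction.
Both values of u lead to a conflict.

UNSATISFIABLE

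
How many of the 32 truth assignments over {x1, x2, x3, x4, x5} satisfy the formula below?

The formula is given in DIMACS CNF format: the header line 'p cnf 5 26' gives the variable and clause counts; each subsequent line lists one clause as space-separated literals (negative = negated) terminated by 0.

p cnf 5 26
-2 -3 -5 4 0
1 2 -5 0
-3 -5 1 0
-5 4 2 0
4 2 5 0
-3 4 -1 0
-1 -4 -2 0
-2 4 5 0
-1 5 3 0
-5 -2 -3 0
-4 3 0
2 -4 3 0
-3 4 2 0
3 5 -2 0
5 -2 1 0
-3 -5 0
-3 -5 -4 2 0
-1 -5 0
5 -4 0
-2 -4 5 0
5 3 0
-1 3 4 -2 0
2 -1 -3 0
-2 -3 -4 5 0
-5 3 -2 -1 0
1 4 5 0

There are 2^5 = 32 truth assignments over (x1, x2, x3, x4, x5).
Split on x5. With x5 = True, the clauses containing x5 are satisfied and ¬x5 drops from the rest; 1 of the 2^4 = 16 assignments to the other variables satisfy what remains.
With x5 = False, by the same count on the reduced clause set, 0 assignments work.
(One model: x1=F, x2=T, x3=F, x4=F, x5=T.)
Total: 1 + 0 = 1.

1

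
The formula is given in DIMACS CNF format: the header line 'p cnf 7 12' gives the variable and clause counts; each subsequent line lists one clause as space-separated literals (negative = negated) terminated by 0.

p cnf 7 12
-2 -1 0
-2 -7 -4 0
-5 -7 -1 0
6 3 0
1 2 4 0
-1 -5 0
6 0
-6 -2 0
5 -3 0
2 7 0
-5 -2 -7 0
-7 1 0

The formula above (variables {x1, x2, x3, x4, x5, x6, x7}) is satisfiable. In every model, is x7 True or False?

Suppose x7 = False.
The clause (x6) is unit, so x6 = True.
The clause (¬x2) is unit, so x2 = False.
Now (x2) is unsatisfied and unit — conflict.
So every satisfying assignment has x7 = True.

True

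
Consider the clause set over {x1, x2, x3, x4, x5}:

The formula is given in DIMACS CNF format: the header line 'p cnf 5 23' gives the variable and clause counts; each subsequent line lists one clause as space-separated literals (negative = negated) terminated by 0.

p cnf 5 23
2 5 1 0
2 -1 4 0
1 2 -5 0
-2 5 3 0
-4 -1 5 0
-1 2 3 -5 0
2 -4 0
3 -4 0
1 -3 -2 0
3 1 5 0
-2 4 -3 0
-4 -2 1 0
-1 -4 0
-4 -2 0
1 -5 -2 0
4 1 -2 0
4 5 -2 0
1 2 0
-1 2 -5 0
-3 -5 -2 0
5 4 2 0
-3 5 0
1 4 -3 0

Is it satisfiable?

Yes, satisfiable

Try x2 = True.
Unit clause (¬x4) forces x4 = False.
Unit clause (¬x3) forces x3 = False.
Unit clause (x5) forces x5 = True.
Unit clause (x1) forces x1 = True.
This assignment satisfies each clause.
A satisfying assignment: x1=True,  x2=True,  x3=False,  x4=False,  x5=True.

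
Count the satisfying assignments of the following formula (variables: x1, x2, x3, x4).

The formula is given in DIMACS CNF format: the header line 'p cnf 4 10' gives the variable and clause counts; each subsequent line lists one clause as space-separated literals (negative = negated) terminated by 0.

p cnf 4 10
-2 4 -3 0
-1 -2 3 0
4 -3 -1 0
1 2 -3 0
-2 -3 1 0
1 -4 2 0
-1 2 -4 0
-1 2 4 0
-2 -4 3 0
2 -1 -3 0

3

There are 2^4 = 16 truth assignments over (x1, x2, x3, x4).
Check each against the 10 clauses (columns in the order x1, x2, x3, x4):
  F F F F  ✓ satisfies all
  F F F T  ✗ fails (x1 ∨ ¬x4 ∨ x2)
  F F T F  ✗ fails (x1 ∨ x2 ∨ ¬x3)
  F F T T  ✗ fails (x1 ∨ x2 ∨ ¬x3)
  F T F F  ✓ satisfies all
  F T F T  ✗ fails (¬x2 ∨ ¬x4 ∨ x3)
  F T T F  ✗ fails (¬x2 ∨ x4 ∨ ¬x3)
  F T T T  ✗ fails (¬x2 ∨ ¬x3 ∨ x1)
  T F F F  ✗ fails (¬x1 ∨ x2 ∨ x4)
  T F F T  ✗ fails (¬x1 ∨ x2 ∨ ¬x4)
  T F T F  ✗ fails (x4 ∨ ¬x3 ∨ ¬x1)
  T F T T  ✗ fails (¬x1 ∨ x2 ∨ ¬x4)
  T T F F  ✗ fails (¬x1 ∨ ¬x2 ∨ x3)
  T T F T  ✗ fails (¬x1 ∨ ¬x2 ∨ x3)
  T T T F  ✗ fails (¬x2 ∨ x4 ∨ ¬x3)
  T T T T  ✓ satisfies all
3 of the 16 rows are models.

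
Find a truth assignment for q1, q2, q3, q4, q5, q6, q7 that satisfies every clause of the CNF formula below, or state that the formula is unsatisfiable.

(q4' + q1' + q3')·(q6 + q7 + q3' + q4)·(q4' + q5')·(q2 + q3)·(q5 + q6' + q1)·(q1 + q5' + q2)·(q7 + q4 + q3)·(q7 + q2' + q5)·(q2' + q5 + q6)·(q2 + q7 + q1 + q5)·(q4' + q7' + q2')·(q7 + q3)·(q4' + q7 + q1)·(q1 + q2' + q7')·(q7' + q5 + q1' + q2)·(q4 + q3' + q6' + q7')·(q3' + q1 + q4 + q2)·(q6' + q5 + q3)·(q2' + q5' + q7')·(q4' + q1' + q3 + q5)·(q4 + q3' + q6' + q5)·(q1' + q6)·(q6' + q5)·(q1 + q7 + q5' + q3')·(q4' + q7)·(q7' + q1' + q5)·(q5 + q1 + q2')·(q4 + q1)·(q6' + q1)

Try q4 = 0.
The clause (q1) is unit, so q1 = 1.
The clause (q6) is unit, so q6 = 1.
The clause (q5) is unit, so q5 = 1.
Try q2 = 0.
The clause (q3) is unit, so q3 = 1.
The clause (q7') is unit, so q7 = 0.
All clauses are satisfied.

q1=1,  q2=0,  q3=1,  q4=0,  q5=1,  q6=1,  q7=0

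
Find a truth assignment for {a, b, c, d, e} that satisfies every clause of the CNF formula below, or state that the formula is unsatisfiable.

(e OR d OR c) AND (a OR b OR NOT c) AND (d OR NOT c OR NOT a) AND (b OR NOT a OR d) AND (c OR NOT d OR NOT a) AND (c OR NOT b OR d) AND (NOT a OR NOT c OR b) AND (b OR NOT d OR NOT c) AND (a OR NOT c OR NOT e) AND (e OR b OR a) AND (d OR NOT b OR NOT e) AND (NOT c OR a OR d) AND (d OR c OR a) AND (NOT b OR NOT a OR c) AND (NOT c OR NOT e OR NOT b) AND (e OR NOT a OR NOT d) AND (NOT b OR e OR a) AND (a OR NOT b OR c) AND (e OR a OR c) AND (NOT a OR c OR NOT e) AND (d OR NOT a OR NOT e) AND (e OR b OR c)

Branch on e: set e = true.
Branch on a: set a = false.
Unit clause (NOT c) forces c = false.
Unit clause (d) forces d = true.
Unit clause (NOT b) forces b = false.
This assignment satisfies each clause.

a: false, b: false, c: false, d: true, e: true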